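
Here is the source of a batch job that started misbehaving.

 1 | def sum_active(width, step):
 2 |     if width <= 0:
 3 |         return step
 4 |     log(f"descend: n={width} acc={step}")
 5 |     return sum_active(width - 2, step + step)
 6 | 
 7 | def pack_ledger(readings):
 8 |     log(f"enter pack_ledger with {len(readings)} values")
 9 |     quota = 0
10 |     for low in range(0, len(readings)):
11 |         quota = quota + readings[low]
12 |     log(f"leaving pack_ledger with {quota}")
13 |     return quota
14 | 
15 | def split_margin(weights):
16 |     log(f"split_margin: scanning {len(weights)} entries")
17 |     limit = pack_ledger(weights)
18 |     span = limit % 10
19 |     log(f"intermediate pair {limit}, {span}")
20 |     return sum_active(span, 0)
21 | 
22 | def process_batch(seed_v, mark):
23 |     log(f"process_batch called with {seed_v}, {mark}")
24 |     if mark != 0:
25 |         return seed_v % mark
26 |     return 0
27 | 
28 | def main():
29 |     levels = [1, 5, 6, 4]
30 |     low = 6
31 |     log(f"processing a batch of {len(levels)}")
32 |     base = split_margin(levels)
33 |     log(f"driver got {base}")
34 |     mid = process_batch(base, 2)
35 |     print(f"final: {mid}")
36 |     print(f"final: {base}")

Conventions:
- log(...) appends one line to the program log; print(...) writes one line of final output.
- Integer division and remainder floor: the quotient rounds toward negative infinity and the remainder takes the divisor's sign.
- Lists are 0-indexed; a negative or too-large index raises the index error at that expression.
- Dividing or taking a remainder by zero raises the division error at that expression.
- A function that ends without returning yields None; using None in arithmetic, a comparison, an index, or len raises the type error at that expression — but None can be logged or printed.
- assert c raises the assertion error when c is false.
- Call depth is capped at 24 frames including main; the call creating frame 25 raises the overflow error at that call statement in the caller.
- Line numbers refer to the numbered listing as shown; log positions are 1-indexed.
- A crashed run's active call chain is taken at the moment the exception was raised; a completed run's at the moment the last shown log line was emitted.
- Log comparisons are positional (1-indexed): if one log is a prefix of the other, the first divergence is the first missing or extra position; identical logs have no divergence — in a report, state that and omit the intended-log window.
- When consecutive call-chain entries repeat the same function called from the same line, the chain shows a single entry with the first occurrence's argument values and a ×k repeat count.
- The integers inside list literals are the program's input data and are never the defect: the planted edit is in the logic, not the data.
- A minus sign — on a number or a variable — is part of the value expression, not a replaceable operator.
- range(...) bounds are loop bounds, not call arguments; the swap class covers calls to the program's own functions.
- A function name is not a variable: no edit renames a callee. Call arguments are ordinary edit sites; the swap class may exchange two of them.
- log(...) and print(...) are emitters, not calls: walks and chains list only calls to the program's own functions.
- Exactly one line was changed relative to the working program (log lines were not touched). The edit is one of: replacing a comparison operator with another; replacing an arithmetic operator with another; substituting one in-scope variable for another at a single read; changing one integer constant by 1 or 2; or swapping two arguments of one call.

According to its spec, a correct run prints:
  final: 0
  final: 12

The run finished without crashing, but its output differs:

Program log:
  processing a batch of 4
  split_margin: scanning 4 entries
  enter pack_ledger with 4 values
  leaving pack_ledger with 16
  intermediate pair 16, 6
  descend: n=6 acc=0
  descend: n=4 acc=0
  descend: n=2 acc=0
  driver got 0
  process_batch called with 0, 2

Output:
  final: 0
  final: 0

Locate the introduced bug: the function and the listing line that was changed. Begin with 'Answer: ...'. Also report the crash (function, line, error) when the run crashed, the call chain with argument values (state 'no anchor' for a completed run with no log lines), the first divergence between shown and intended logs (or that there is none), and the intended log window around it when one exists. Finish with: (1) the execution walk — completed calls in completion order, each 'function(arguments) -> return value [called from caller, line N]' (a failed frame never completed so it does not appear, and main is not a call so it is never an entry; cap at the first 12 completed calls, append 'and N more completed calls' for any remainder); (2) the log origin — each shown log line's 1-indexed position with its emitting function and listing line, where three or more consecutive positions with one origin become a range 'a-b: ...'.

Answer: the defect is in sum_active at line 5.
The tell: At log position 7 the runs split — shown 'descend: n=4 acc=0', but the working version logs 'descend: n=4 acc=6'.
Call chain: main -> process_batch(0, 2) (called at line 34).
First divergence: position 7; shown 'descend: n=4 acc=0' vs intended 'descend: n=4 acc=6'.
Intended log window:
  5: intermediate pair 16, 6
  6: descend: n=6 acc=0
  7: descend: n=4 acc=6
  8: descend: n=2 acc=10
Execution walk:
  pack_ledger([1, 5, 6, 4]) -> 16  [called from split_margin, line 17]
  sum_active(0, 0) -> 0  [called from sum_active, line 5]
  sum_active(2, 0) -> 0  [called from sum_active, line 5]
  sum_active(4, 0) -> 0  [called from sum_active, line 5]
  sum_active(6, 0) -> 0  [called from split_margin, line 20]
  split_margin([1, 5, 6, 4]) -> 0  [called from main, line 32]
  process_batch(0, 2) -> 0  [called from main, line 34]
Log origins:
  1: logged in main at line 31
  2: logged in split_margin at line 16
  3: logged in pack_ledger at line 8
  4: logged in pack_ledger at line 12
  5: logged in split_margin at line 19
  6-8: logged in sum_active at line 4
  9: logged in main at line 33
  10: logged in process_batch at line 23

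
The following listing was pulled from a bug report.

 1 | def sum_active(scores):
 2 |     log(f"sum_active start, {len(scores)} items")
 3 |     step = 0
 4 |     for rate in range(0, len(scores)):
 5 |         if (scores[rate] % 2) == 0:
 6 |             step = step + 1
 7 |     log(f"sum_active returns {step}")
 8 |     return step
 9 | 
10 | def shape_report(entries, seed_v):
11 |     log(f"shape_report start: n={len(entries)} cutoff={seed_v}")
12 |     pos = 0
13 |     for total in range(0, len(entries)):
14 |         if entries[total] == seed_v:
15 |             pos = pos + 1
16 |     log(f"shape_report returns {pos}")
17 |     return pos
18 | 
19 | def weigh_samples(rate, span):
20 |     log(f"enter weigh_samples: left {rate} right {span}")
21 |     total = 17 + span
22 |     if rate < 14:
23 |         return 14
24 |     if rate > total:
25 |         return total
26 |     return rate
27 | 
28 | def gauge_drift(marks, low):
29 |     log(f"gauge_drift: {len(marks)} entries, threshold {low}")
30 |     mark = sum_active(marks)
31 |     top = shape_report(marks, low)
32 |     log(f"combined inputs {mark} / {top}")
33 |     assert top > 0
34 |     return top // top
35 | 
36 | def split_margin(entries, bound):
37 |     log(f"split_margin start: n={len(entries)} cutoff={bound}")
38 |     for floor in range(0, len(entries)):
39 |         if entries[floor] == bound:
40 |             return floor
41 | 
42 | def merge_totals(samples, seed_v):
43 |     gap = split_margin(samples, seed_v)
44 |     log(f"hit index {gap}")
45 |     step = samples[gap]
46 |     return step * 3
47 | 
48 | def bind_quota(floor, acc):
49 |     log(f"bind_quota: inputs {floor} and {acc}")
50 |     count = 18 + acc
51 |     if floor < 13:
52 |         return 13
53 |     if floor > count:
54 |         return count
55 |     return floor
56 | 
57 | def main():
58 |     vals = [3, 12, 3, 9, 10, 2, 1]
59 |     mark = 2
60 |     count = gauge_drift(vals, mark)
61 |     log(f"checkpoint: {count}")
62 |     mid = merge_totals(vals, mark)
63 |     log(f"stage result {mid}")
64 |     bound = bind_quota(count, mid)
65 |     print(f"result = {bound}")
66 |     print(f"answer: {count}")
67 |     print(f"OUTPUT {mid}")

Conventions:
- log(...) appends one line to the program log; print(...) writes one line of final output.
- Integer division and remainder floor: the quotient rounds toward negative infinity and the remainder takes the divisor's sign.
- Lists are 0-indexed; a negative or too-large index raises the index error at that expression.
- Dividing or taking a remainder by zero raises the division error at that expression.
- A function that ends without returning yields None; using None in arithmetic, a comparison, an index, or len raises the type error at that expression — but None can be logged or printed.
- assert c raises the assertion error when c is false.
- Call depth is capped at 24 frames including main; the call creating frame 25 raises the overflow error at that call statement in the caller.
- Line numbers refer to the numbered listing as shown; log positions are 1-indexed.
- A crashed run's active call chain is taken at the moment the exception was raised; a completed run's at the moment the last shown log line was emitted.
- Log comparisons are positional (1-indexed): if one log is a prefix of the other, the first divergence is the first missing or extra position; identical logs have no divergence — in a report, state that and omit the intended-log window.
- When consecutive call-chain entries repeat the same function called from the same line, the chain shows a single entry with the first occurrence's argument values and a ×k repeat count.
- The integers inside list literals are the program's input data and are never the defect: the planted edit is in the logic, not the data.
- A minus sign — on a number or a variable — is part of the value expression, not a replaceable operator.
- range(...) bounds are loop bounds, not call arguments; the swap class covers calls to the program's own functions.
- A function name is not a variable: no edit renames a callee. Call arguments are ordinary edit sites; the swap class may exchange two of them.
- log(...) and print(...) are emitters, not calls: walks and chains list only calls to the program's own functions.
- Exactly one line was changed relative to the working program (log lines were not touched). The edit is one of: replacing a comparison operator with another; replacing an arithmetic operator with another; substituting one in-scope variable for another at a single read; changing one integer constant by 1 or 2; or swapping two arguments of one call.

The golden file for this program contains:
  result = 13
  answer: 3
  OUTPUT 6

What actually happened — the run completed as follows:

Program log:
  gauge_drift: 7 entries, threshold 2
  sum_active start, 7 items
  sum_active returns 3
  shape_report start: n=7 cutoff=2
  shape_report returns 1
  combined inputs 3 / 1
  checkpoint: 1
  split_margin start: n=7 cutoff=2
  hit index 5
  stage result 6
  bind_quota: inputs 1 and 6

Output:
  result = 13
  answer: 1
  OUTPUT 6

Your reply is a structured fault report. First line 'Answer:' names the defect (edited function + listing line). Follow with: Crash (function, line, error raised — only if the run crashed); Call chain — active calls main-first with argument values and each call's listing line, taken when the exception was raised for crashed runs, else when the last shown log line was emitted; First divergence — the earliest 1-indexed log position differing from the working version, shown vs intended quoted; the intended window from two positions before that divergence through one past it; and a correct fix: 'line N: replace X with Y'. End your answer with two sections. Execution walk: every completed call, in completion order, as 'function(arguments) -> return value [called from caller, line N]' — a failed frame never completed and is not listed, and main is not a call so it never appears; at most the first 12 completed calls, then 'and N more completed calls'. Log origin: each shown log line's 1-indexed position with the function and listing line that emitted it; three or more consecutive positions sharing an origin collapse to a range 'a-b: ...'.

Answer: the defect is in gauge_drift at line 34.
Key observation: Position 7 is the first bad log line: 'checkpoint: 1' should read 'checkpoint: 3'.
Call chain: main -> bind_quota(1, 6) (called at line 64).
First divergence: position 7; shown 'checkpoint: 1' vs intended 'checkpoint: 3'.
Intended log window:
  5: shape_report returns 1
  6: combined inputs 3 / 1
  7: checkpoint: 3
  8: split_margin start: n=7 cutoff=2
Execution walk:
  sum_active([3, 12, 3, 9, 10, 2, 1]) -> 3  [called from gauge_drift, line 30]
  shape_report([3, 12, 3, 9, 10, 2, 1], 2) -> 1  [called from gauge_drift, line 31]
  gauge_drift([3, 12, 3, 9, 10, 2, 1], 2) -> 1  [called from main, line 60]
  split_margin([3, 12, 3, 9, 10, 2, 1], 2) -> 5  [called from merge_totals, line 43]
  merge_totals([3, 12, 3, 9, 10, 2, 1], 2) -> 6  [called from main, line 62]
  bind_quota(1, 6) -> 13  [called from main, line 64]
Log line origins:
  1: emitted by gauge_drift (line 29)
  2: emitted by sum_active (line 2)
  3: emitted by sum_active (line 7)
  4: emitted by shape_report (line 11)
  5: emitted by shape_report (line 16)
  6: emitted by gauge_drift (line 32)
  7: emitted by main (line 61)
  8: emitted by split_margin (line 37)
  9: emitted by merge_totals (line 44)
  10: emitted by main (line 63)
  11: emitted by bind_quota (line 49)
A correct fix: line 34: replace `top // top` with `mark // top`.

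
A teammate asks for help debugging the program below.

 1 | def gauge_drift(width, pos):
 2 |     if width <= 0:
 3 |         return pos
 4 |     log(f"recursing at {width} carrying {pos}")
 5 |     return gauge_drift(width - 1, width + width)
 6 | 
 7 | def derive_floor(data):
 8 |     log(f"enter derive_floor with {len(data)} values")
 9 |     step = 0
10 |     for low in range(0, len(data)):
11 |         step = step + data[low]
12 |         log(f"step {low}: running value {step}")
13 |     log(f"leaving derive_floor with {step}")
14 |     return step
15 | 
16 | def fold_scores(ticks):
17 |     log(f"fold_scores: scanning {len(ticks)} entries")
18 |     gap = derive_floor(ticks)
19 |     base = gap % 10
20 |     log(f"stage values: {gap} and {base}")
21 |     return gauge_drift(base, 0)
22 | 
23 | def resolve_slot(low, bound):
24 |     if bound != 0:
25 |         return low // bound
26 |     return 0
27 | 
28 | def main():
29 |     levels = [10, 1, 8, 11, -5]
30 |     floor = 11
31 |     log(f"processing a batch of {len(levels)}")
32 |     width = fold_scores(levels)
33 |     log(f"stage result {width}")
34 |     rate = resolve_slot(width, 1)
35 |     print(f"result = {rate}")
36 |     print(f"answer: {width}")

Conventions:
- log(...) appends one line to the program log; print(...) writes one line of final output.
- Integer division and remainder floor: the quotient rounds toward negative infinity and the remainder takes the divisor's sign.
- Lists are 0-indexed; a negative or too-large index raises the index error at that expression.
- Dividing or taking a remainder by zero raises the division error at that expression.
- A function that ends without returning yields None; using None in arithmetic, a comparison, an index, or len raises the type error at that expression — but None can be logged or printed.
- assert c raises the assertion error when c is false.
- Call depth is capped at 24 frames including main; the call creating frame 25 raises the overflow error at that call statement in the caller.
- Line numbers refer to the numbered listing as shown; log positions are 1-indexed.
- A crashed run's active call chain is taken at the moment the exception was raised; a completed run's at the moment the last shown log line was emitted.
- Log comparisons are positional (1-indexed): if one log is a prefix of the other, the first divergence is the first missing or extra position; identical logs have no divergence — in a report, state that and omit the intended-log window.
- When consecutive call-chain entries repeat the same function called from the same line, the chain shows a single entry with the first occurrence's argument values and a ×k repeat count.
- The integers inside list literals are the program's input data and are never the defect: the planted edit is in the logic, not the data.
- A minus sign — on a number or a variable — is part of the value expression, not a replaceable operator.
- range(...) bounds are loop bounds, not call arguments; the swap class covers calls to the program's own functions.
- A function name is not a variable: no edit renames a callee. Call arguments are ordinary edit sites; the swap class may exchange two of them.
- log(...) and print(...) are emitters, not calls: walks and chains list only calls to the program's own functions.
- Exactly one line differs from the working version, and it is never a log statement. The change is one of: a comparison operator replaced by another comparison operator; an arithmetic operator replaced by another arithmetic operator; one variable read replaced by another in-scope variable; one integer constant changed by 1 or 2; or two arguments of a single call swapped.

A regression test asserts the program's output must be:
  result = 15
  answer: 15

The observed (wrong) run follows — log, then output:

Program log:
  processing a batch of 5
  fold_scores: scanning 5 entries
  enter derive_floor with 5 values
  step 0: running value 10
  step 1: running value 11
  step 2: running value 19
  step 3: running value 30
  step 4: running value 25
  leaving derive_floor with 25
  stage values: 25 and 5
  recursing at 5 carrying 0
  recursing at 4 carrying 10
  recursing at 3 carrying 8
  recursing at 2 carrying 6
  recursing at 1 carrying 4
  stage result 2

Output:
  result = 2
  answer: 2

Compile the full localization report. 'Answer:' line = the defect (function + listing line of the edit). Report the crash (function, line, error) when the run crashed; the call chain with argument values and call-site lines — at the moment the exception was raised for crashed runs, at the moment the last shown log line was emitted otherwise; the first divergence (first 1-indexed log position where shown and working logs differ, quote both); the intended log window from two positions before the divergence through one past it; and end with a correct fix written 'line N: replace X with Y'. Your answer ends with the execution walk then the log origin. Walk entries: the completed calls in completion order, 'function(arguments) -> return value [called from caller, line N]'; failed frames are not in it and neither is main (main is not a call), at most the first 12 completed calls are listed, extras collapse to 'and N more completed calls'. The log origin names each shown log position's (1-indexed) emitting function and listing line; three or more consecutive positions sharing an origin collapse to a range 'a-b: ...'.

Answer: the defect is in gauge_drift at line 5.
The tell: Everything matches until log position 12, which reads 'recursing at 4 carrying 10' in place of 'recursing at 4 carrying 5'.
Call chain: main.
First divergence: position 12; shown 'recursing at 4 carrying 10' vs intended 'recursing at 4 carrying 5'.
Intended log window:
  10: stage values: 25 and 5
  11: recursing at 5 carrying 0
  12: recursing at 4 carrying 5
  13: recursing at 3 carrying 9
Execution walk:
  derive_floor([10, 1, 8, 11, -5]) -> 25  [called from fold_scores, line 18]
  gauge_drift(0, 2) -> 2  [called from gauge_drift, line 5]
  gauge_drift(1, 4) -> 2  [called from gauge_drift, line 5]
  gauge_drift(2, 6) -> 2  [called from gauge_drift, line 5]
  gauge_drift(3, 8) -> 2  [called from gauge_drift, line 5]
  gauge_drift(4, 10) -> 2  [called from gauge_drift, line 5]
  gauge_drift(5, 0) -> 2  [called from fold_scores, line 21]
  fold_scores([10, 1, 8, 11, -5]) -> 2  [called from main, line 32]
  resolve_slot(2, 1) -> 2  [called from main, line 34]
Log line origins:
  1: emitted by main (line 31)
  2: emitted by fold_scores (line 17)
  3: emitted by derive_floor (line 8)
  4-8: emitted by derive_floor (line 12)
  9: emitted by derive_floor (line 13)
  10: emitted by fold_scores (line 20)
  11-15: emitted by gauge_drift (line 4)
  16: emitted by main (line 33)
A correct fix: line 5: replace `width + width` with `pos + width`.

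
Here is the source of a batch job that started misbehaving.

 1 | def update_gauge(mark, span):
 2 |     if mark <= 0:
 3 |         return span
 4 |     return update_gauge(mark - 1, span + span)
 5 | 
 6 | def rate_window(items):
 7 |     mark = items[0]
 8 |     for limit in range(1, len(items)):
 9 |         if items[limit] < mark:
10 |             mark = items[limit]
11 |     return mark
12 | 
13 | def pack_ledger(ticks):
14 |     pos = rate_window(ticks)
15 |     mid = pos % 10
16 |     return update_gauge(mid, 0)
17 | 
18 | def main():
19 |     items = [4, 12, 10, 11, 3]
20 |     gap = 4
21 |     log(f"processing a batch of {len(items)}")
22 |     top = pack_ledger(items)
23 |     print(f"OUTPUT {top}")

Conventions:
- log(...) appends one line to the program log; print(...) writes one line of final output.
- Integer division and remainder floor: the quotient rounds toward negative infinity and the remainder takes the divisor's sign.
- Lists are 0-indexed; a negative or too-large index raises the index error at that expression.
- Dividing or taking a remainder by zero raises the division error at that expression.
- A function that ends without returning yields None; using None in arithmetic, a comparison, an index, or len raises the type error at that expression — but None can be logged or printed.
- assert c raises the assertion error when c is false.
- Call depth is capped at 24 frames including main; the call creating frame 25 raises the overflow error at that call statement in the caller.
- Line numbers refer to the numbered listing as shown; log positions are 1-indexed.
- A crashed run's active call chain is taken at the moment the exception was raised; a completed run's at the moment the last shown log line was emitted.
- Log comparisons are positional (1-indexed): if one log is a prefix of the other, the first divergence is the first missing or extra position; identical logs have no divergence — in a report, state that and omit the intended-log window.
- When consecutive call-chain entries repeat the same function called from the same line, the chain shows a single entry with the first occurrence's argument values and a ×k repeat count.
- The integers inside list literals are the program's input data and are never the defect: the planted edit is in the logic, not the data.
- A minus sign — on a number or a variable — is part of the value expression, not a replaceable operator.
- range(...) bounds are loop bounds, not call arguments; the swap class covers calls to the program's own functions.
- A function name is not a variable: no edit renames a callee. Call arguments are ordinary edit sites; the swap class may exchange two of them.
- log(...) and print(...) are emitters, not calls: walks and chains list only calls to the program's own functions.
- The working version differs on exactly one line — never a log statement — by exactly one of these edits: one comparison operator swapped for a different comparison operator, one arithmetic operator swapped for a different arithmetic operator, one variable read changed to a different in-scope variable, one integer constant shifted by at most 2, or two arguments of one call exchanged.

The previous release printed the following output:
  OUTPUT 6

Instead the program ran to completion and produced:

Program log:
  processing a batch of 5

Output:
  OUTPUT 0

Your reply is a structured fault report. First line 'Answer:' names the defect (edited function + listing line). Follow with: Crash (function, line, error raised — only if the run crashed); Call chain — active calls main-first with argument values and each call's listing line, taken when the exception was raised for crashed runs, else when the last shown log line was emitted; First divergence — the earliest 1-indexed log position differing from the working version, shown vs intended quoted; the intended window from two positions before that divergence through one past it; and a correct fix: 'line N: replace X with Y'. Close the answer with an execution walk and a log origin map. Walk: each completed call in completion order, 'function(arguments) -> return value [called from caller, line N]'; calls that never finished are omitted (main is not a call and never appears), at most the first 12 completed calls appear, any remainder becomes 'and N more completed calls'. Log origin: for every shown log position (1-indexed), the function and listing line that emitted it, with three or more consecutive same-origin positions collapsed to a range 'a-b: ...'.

Answer: the defect is in update_gauge at line 4.
The tell: The logs agree in full; only the final output differs.
Call chain: main.
First divergence: none; the two logs match at every position.
Execution walk:
  rate_window([4, 12, 10, 11, 3]) -> 3  [called from pack_ledger, line 14]
  update_gauge(0, 0) -> 0  [called from update_gauge, line 4]
  update_gauge(1, 0) -> 0  [called from update_gauge, line 4]
  update_gauge(2, 0) -> 0  [called from update_gauge, line 4]
  update_gauge(3, 0) -> 0  [called from pack_ledger, line 16]
  pack_ledger([4, 12, 10, 11, 3]) -> 0  [called from main, line 22]
Origin of each log line:
  1: logged in main at line 21
A correct fix: line 4: replace `span + span` with `span + mark`.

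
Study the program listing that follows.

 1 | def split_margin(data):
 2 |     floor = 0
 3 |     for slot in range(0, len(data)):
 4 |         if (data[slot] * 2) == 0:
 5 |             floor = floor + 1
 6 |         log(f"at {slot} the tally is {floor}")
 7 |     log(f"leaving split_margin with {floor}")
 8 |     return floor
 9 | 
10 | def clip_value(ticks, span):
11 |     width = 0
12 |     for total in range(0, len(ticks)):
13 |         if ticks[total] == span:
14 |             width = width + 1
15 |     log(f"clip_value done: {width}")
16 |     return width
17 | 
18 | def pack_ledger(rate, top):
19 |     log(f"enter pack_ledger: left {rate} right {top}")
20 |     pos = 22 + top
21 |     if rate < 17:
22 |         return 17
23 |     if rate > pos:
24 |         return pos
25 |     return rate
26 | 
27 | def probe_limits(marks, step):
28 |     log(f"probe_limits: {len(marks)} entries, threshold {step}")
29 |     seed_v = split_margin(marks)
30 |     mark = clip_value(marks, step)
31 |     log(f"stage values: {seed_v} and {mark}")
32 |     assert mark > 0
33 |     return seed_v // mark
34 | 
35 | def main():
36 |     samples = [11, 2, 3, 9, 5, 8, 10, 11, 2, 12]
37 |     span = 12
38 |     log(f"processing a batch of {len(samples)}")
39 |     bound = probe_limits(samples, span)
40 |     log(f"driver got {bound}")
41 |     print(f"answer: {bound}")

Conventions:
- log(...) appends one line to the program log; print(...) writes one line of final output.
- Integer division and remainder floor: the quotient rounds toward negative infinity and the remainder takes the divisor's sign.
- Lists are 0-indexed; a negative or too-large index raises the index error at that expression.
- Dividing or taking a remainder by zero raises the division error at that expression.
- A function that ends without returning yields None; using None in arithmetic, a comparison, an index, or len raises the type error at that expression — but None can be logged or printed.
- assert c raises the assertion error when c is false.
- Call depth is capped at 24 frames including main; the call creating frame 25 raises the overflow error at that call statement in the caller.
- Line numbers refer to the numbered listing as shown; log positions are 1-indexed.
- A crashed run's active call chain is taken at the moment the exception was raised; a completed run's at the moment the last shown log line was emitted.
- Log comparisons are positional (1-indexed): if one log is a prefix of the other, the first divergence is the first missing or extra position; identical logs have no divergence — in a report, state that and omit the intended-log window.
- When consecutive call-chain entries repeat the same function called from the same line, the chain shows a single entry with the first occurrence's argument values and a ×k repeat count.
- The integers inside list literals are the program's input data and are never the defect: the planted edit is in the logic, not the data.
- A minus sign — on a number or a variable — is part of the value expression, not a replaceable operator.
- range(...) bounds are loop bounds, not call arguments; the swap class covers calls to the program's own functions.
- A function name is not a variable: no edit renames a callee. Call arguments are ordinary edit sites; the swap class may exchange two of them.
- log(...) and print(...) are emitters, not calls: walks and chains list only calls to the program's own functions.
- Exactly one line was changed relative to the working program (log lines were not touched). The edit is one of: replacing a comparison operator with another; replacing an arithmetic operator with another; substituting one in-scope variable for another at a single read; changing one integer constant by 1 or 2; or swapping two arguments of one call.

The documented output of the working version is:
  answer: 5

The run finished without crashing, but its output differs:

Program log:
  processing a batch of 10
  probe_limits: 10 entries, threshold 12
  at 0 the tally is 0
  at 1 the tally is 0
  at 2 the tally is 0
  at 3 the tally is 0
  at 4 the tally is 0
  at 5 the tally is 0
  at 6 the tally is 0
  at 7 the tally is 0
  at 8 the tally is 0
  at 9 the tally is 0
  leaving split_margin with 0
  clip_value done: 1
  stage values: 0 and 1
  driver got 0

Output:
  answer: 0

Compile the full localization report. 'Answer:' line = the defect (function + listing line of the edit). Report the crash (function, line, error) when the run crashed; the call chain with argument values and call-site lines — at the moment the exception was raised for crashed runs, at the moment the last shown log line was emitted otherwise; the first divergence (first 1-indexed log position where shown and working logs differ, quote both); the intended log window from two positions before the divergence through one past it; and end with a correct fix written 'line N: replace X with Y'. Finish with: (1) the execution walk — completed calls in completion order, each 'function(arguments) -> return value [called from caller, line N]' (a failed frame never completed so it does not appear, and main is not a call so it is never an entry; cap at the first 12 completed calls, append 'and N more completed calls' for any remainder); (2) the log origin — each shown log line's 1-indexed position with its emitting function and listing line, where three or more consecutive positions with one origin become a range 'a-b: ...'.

Answer: the defect is in split_margin at line 4.
Key fact: The log first diverges at position 4: the faulty run prints 'at 1 the tally is 0' where the working version prints 'at 1 the tally is 1'.
Call chain: main.
First divergence: position 4; shown 'at 1 the tally is 0' vs intended 'at 1 the tally is 1'.
Intended log window:
  2: probe_limits: 10 entries, threshold 12
  3: at 0 the tally is 0
  4: at 1 the tally is 1
  5: at 2 the tally is 1
Execution walk:
  split_margin([11, 2, 3, 9, 5, 8, 10, 11, 2, 12]) -> 0  [called from probe_limits, line 29]
  clip_value([11, 2, 3, 9, 5, 8, 10, 11, 2, 12], 12) -> 1  [called from probe_limits, line 30]
  probe_limits([11, 2, 3, 9, 5, 8, 10, 11, 2, 12], 12) -> 0  [called from main, line 39]
Log origins:
  1 — main, line 38
  2 — probe_limits, line 28
  3-12 — split_margin, line 6
  13 — split_margin, line 7
  14 — clip_value, line 15
  15 — probe_limits, line 31
  16 — main, line 40
A correct fix: line 4: replace `*` with `%`.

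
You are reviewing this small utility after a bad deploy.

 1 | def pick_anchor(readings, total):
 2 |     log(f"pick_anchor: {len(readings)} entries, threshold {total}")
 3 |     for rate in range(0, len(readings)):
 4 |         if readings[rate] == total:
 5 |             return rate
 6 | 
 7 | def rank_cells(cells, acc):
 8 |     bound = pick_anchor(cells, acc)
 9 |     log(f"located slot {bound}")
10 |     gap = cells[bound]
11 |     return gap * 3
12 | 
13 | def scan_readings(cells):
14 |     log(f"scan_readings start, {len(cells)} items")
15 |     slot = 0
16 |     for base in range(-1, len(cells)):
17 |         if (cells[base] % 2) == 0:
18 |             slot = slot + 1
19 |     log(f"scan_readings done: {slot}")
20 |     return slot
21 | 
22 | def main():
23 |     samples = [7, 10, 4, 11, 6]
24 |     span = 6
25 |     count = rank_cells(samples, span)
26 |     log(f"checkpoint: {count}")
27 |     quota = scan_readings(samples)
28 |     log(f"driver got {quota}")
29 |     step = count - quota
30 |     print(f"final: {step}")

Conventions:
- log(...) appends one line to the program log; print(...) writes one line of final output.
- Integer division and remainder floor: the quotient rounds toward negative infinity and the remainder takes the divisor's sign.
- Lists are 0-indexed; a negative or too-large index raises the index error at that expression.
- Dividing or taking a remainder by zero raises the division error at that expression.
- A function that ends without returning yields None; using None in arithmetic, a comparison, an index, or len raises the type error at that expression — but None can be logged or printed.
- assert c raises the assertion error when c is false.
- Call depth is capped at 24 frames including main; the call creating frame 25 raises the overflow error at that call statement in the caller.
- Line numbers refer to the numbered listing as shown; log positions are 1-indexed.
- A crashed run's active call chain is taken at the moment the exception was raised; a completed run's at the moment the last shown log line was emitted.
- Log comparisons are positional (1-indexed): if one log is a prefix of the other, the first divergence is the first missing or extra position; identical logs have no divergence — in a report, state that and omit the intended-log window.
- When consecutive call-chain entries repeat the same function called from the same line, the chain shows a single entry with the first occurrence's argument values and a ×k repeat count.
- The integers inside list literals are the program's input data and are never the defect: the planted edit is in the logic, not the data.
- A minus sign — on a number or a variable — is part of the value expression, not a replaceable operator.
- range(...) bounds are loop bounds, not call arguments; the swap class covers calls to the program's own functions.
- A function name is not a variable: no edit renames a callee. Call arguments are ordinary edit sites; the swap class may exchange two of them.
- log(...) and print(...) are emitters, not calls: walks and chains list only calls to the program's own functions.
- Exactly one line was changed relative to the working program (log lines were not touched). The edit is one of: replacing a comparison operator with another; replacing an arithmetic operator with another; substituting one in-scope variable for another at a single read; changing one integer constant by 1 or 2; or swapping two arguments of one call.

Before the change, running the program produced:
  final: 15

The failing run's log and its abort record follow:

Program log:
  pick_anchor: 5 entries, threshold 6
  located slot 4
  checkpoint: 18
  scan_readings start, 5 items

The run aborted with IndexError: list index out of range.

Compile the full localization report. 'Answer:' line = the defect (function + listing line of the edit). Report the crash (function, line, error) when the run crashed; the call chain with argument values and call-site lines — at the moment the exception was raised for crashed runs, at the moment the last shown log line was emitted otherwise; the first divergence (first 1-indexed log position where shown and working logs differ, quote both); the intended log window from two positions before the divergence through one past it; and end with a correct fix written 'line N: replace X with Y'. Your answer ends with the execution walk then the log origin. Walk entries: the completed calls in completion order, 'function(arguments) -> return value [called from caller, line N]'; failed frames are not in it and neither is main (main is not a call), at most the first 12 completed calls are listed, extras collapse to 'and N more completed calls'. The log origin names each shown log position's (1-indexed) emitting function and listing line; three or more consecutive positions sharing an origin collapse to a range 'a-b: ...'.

Answer: the defect is in scan_readings at line 16.
Key observation: The shown log is a 4-line prefix of the intended one, whose next entry is 'scan_readings done: 3'.
Crash: scan_readings, line 17, IndexError.
Call chain: main -> scan_readings([7, 10, 4, 11, 6]) (called at line 27).
First divergence: position 5 — the faulty run's log ends after 4 lines; the working version continues with 'scan_readings done: 3'.
Intended log window:
  3: checkpoint: 18
  4: scan_readings start, 5 items
  5: scan_readings done: 3
  6: driver got 3
Execution walk:
  pick_anchor([7, 10, 4, 11, 6], 6) -> 4  [called from rank_cells, line 8]
  rank_cells([7, 10, 4, 11, 6], 6) -> 18  [called from main, line 25]
Origin of each log line:
  1 — pick_anchor, line 2
  2 — rank_cells, line 9
  3 — main, line 26
  4 — scan_readings, line 14
A correct fix: line 16: replace `-1` with `0`.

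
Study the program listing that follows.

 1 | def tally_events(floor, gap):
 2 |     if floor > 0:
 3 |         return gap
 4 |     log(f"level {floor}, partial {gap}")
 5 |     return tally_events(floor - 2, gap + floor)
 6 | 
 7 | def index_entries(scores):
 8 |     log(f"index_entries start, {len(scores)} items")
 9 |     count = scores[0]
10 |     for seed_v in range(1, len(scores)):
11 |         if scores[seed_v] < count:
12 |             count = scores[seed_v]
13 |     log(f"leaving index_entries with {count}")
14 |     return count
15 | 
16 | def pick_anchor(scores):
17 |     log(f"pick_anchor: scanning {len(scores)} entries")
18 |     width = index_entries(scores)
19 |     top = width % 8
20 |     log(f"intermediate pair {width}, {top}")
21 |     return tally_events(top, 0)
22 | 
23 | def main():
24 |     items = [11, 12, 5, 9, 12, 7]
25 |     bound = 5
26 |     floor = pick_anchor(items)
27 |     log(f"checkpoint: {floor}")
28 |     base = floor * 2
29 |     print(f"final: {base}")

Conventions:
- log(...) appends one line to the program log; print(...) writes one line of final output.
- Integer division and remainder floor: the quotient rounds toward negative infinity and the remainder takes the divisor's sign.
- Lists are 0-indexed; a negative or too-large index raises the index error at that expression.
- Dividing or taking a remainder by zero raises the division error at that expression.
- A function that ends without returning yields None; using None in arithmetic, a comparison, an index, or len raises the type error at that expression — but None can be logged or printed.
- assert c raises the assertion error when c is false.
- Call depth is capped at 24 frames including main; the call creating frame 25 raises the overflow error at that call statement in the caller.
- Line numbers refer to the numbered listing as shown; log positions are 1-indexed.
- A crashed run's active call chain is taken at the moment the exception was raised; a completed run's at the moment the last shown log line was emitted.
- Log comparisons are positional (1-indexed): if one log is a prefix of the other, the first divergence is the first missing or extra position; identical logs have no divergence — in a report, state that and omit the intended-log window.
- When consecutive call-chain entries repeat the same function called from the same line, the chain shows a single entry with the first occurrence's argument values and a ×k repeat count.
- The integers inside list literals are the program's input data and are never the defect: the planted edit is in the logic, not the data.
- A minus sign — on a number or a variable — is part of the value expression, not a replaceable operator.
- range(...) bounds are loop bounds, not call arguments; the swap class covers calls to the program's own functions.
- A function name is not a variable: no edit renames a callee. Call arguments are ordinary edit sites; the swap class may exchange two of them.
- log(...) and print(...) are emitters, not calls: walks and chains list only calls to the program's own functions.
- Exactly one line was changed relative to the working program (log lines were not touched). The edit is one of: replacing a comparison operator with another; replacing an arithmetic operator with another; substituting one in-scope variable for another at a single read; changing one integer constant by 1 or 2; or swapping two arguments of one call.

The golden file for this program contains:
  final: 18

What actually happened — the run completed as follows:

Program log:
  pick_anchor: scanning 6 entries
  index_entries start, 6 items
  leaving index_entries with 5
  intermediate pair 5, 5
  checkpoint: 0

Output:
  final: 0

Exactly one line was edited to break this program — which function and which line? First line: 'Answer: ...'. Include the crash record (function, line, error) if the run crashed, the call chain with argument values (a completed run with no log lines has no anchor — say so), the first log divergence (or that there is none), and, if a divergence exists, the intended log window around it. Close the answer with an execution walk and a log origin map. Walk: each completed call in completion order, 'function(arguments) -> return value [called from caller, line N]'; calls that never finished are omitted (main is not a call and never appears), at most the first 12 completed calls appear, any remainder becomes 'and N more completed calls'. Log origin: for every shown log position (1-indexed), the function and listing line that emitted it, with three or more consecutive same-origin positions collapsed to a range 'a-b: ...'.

Answer: the defect is in tally_events at line 2.
Core observation: The log first diverges at position 5: the faulty run prints 'checkpoint: 0' where the working version prints 'level 5, partial 0'.
Call chain: main.
First divergence: position 5 — shown 'checkpoint: 0', intended 'level 5, partial 0'.
Intended log window:
  3: leaving index_entries with 5
  4: intermediate pair 5, 5
  5: level 5, partial 0
  6: level 3, partial 5
Execution walk:
  index_entries([11, 12, 5, 9, 12, 7]) -> 5  [called from pick_anchor, line 18]
  tally_events(5, 0) -> 0  [called from pick_anchor, line 21]
  pick_anchor([11, 12, 5, 9, 12, 7]) -> 0  [called from main, line 26]
Log origins:
  1: from pick_anchor, line 17
  2: from index_entries, line 8
  3: from index_entries, line 13
  4: from pick_anchor, line 20
  5: from main, line 27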